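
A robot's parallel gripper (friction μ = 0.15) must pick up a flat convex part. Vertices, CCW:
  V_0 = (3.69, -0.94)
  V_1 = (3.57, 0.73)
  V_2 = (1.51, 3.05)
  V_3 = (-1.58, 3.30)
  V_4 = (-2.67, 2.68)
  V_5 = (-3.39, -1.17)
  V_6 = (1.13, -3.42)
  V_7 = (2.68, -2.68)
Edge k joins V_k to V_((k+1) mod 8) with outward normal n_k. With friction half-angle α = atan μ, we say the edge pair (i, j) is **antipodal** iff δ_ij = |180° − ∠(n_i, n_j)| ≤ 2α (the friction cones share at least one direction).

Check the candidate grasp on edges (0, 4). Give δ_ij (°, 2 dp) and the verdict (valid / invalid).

α = atan 0.15 = 8.53°;  2α = 17.06°
edge 0: e_0 = (-0.12, +1.67);  n_0 = (+0.9974, +0.0717)
edge 4: e_4 = (-0.72, -3.85);  n_4 = (-0.9830, +0.1838)
∠(n_0, n_4) = 165.30°
δ = |180° − 165.30°| = 14.70°
14.70° ≤ 2α = 17.06°  →  valid

δ = 14.70°, valid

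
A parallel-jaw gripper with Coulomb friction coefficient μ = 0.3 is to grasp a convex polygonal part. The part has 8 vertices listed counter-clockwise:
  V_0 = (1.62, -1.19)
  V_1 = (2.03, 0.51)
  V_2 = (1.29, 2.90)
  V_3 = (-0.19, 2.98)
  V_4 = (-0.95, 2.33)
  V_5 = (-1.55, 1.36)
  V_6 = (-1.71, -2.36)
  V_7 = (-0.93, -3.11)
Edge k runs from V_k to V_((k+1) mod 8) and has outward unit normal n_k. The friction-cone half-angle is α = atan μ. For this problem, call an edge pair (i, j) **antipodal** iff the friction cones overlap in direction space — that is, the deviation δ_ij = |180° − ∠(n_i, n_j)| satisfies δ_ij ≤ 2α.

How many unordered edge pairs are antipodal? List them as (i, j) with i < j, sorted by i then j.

count = 6; pairs: (0,4), (0,5), (1,5), (1,6), (3,7), (4,7)

α = atan 0.3 = 16.70°;  2α = 33.40°
n_0 = (+0.9721, -0.2345)
n_1 = (+0.9553, +0.2958)
n_2 = (+0.0540, +0.9985)
n_3 = (-0.6500, +0.7600)
n_4 = (-0.8505, +0.5261)
n_5 = (-0.9991, +0.0430)
n_6 = (-0.6931, -0.7208)
n_7 = (+0.6015, -0.7989)
  (0,1): δ = 149.24°  ·
  (0,2): δ = 79.53°  ·
  (0,3): δ = 35.90°  ·
  (0,4): δ = 18.18°  ✓
  (0,5): δ = 11.10°  ✓
  (0,6): δ = 59.68°  ·
  (0,7): δ = 140.54°  ·
  (1,2): δ = 110.30°  ·
  (1,3): δ = 66.66°  ·
  (1,4): δ = 48.94°  ·
  (1,5): δ = 19.67°  ✓
  (1,6): δ = 28.92°  ✓
  (1,7): δ = 109.77°  ·
  (2,3): δ = 136.37°  ·
  (2,4): δ = 118.65°  ·
  (2,5): δ = 89.37°  ·
  (2,6): δ = 40.78°  ·
  (2,7): δ = 40.07°  ·
  (3,4): δ = 162.28°  ·
  (3,5): δ = 133.00°  ·
  (3,6): δ = 84.42°  ·
  (3,7): δ = 3.56°  ✓
  (4,5): δ = 150.72°  ·
  (4,6): δ = 102.14°  ·
  (4,7): δ = 21.28°  ✓
  (5,6): δ = 131.41°  ·
  (5,7): δ = 50.56°  ·
  (6,7): δ = 99.15°  ·
antipodal pairs: 6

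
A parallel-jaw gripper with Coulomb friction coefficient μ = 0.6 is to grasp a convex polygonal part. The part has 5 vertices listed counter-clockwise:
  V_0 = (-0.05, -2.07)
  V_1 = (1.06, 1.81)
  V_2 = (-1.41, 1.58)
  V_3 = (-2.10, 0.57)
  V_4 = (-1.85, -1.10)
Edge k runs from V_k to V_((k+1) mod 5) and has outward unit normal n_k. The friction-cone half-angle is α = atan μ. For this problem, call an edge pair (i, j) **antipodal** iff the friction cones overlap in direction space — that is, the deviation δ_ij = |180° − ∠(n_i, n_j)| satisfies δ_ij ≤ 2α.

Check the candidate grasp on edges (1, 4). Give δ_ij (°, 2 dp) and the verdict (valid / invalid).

α = atan 0.6 = 30.96°;  2α = 61.93°
edge 1: e_1 = (-2.47, -0.23);  n_1 = (-0.0927, +0.9957)
edge 4: e_4 = (+1.80, -0.97);  n_4 = (-0.4744, -0.8803)
∠(n_1, n_4) = 146.36°
δ = |180° − 146.36°| = 33.64°
33.64° ≤ 2α = 61.93°  →  valid

δ = 33.64°, valid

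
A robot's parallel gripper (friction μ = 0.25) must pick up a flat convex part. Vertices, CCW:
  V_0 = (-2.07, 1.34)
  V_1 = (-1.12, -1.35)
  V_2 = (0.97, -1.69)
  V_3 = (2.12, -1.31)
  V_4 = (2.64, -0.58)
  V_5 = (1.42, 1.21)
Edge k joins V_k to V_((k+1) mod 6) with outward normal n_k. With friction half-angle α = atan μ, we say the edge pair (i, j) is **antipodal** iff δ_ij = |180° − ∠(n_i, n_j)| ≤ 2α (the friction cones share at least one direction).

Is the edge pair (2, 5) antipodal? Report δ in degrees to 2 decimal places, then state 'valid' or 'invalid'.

α = atan 0.25 = 14.04°;  2α = 28.07°
edge 2: e_2 = (+1.15, +0.38);  n_2 = (+0.3137, -0.9495)
edge 5: e_5 = (-3.49, +0.13);  n_5 = (+0.0372, +0.9993)
∠(n_2, n_5) = 159.58°
δ = |180° − 159.58°| = 20.42°
20.42° ≤ 2α = 28.07°  →  valid

δ = 20.42°, valid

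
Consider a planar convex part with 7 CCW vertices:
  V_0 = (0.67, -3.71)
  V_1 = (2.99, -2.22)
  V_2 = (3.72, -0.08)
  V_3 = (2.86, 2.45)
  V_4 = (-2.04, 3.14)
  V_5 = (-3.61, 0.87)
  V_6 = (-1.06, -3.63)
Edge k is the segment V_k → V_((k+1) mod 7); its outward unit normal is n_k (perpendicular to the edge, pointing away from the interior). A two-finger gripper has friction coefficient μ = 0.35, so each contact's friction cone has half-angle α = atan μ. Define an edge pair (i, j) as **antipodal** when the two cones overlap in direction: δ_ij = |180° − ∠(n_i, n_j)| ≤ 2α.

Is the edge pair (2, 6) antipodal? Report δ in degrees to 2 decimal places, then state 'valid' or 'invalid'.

α = atan 0.35 = 19.29°;  2α = 38.58°
edge 2: e_2 = (-0.86, +2.53);  n_2 = (+0.9468, +0.3218)
edge 6: e_6 = (+1.73, -0.08);  n_6 = (-0.0462, -0.9989)
∠(n_2, n_6) = 111.42°
δ = |180° − 111.42°| = 68.58°
68.58° > 2α = 38.58°  →  invalid

δ = 68.58°, invalid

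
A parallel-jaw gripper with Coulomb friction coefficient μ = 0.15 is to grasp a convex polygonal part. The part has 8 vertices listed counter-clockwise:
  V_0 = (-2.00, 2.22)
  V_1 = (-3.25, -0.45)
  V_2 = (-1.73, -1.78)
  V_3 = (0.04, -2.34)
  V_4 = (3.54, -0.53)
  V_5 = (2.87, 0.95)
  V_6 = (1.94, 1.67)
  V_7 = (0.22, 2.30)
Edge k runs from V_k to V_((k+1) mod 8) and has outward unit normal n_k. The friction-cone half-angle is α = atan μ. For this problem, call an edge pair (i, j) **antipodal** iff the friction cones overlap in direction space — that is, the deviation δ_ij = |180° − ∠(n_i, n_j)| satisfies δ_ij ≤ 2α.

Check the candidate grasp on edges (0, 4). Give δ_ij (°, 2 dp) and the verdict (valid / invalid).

α = atan 0.15 = 8.53°;  2α = 17.06°
edge 0: e_0 = (-1.25, -2.67);  n_0 = (-0.9057, +0.4240)
edge 4: e_4 = (-0.67, +1.48);  n_4 = (+0.9110, +0.4124)
∠(n_0, n_4) = 130.56°
δ = |180° − 130.56°| = 49.44°
49.44° > 2α = 17.06°  →  invalid

δ = 49.44°, invalid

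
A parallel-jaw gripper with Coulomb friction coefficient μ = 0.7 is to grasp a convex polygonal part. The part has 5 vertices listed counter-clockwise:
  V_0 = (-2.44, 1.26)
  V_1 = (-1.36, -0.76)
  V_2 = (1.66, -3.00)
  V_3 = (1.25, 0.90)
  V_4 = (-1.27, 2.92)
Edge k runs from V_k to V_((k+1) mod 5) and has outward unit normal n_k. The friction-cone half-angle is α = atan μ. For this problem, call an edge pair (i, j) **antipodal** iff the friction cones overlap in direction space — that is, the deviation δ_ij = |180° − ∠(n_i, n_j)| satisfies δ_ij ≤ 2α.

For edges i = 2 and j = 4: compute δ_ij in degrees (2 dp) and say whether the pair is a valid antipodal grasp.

α = atan 0.7 = 34.99°;  2α = 69.98°
edge 2: e_2 = (-0.41, +3.90);  n_2 = (+0.9945, +0.1046)
edge 4: e_4 = (-1.17, -1.66);  n_4 = (-0.8174, +0.5761)
∠(n_2, n_4) = 138.82°
δ = |180° − 138.82°| = 41.18°
41.18° ≤ 2α = 69.98°  →  valid

δ = 41.18°, valid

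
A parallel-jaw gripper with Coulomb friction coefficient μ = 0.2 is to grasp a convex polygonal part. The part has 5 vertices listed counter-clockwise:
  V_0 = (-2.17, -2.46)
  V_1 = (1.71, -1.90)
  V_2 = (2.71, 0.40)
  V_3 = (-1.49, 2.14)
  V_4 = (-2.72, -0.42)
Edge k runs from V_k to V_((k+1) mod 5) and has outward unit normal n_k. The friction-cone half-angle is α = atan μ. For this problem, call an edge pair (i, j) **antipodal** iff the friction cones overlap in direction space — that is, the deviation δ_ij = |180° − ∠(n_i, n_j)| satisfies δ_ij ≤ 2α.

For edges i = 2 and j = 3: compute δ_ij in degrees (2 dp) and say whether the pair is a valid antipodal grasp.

α = atan 0.2 = 11.31°;  2α = 22.62°
edge 2: e_2 = (-4.20, +1.74);  n_2 = (+0.3827, +0.9239)
edge 3: e_3 = (-1.23, -2.56);  n_3 = (-0.9014, +0.4331)
∠(n_2, n_3) = 86.84°
δ = |180° − 86.84°| = 93.16°
93.16° > 2α = 22.62°  →  invalid

δ = 93.16°, invalid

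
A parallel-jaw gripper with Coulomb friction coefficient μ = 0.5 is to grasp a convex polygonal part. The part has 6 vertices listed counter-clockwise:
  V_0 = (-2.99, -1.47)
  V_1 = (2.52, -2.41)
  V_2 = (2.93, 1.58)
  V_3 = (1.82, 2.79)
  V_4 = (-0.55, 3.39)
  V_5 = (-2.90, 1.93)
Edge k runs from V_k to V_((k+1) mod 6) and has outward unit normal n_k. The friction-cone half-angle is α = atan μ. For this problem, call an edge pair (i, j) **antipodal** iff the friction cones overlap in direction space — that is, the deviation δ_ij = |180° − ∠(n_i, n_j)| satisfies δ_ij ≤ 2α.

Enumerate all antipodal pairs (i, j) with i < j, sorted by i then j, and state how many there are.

count = 6; pairs: (0,2), (0,3), (0,4), (1,4), (1,5), (2,5)

α = atan 0.5 = 26.57°;  2α = 53.13°
n_0 = (-0.1682, -0.9858)
n_1 = (+0.9948, -0.1022)
n_2 = (+0.7369, +0.6760)
n_3 = (+0.2454, +0.9694)
n_4 = (-0.5277, +0.8494)
n_5 = (-0.9996, +0.0265)
  (0,1): δ = 86.19°  ·
  (0,2): δ = 37.79°  ✓
  (0,3): δ = 4.53°  ✓
  (0,4): δ = 41.53°  ✓
  (0,5): δ = 98.17°  ·
  (1,2): δ = 131.60°  ·
  (1,3): δ = 98.34°  ·
  (1,4): δ = 52.28°  ✓
  (1,5): δ = 4.35°  ✓
  (2,3): δ = 146.74°  ·
  (2,4): δ = 100.68°  ·
  (2,5): δ = 44.05°  ✓
  (3,4): δ = 133.94°  ·
  (3,5): δ = 77.31°  ·
  (4,5): δ = 123.37°  ·
antipodal pairs: 6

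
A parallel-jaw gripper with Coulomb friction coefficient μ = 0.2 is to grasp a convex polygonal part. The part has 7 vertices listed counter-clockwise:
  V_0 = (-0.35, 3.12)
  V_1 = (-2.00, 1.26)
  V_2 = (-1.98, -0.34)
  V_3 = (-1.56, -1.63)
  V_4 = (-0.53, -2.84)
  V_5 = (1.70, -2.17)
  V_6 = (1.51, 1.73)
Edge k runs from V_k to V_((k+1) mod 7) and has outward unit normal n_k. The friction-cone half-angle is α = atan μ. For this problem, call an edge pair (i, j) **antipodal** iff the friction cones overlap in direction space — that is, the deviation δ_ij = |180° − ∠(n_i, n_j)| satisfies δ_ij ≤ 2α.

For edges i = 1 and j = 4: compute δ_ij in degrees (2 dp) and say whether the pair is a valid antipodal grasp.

δ = 73.99°, invalid

α = atan 0.2 = 11.31°;  2α = 22.62°
edge 1: e_1 = (+0.02, -1.60);  n_1 = (-0.9999, -0.0125)
edge 4: e_4 = (+2.23, +0.67);  n_4 = (+0.2877, -0.9577)
∠(n_1, n_4) = 106.01°
δ = |180° − 106.01°| = 73.99°
73.99° > 2α = 22.62°  →  invalid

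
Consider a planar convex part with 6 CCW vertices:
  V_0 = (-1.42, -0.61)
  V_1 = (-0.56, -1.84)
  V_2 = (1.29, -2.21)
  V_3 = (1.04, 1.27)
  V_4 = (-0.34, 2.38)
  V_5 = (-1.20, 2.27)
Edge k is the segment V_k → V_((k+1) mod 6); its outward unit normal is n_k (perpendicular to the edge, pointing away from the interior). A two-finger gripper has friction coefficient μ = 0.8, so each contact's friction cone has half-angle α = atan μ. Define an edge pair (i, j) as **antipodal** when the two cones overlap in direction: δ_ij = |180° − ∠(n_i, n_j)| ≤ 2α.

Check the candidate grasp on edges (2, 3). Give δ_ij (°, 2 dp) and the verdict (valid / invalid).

δ = 132.92°, invalid

α = atan 0.8 = 38.66°;  2α = 77.32°
edge 2: e_2 = (-0.25, +3.48);  n_2 = (+0.9974, +0.0717)
edge 3: e_3 = (-1.38, +1.11);  n_3 = (+0.6268, +0.7792)
∠(n_2, n_3) = 47.08°
δ = |180° − 47.08°| = 132.92°
132.92° > 2α = 77.32°  →  invalid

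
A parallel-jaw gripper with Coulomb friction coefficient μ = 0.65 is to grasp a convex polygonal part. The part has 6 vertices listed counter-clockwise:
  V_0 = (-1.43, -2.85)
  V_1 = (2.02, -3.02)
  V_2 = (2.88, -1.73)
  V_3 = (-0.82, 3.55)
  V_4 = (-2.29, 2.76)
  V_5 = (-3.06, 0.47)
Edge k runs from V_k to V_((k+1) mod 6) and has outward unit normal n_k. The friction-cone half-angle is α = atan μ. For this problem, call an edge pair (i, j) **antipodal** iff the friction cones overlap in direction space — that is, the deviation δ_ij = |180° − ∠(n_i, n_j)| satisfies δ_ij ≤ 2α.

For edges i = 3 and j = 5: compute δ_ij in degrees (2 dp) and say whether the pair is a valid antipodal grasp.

α = atan 0.65 = 33.02°;  2α = 66.05°
edge 3: e_3 = (-1.47, -0.79);  n_3 = (-0.4734, +0.8809)
edge 5: e_5 = (+1.63, -3.32);  n_5 = (-0.8976, -0.4407)
∠(n_3, n_5) = 87.90°
δ = |180° − 87.90°| = 92.10°
92.10° > 2α = 66.05°  →  invalid

δ = 92.10°, invalid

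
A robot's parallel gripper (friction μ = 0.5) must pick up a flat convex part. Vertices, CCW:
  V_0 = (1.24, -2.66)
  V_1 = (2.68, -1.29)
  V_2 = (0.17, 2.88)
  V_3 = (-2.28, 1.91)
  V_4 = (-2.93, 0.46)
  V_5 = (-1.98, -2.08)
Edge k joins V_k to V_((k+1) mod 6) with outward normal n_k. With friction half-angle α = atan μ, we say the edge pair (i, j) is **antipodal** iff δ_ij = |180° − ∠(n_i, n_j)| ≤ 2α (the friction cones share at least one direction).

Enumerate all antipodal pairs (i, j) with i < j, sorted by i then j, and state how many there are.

α = atan 0.5 = 26.57°;  2α = 53.13°
n_0 = (+0.6893, -0.7245)
n_1 = (+0.8568, +0.5157)
n_2 = (-0.3681, +0.9298)
n_3 = (-0.9125, +0.4091)
n_4 = (-0.9366, -0.3503)
n_5 = (-0.1773, -0.9842)
  (0,1): δ = 102.53°  ·
  (0,2): δ = 21.97°  ✓
  (0,3): δ = 22.28°  ✓
  (0,4): δ = 66.93°  ·
  (0,5): δ = 126.22°  ·
  (1,2): δ = 99.44°  ·
  (1,3): δ = 55.19°  ·
  (1,4): δ = 10.54°  ✓
  (1,5): δ = 48.74°  ✓
  (2,3): δ = 135.75°  ·
  (2,4): δ = 91.09°  ·
  (2,5): δ = 31.81°  ✓
  (3,4): δ = 135.35°  ·
  (3,5): δ = 76.07°  ·
  (4,5): δ = 120.72°  ·
antipodal pairs: 5

count = 5; pairs: (0,2), (0,3), (1,4), (1,5), (2,5)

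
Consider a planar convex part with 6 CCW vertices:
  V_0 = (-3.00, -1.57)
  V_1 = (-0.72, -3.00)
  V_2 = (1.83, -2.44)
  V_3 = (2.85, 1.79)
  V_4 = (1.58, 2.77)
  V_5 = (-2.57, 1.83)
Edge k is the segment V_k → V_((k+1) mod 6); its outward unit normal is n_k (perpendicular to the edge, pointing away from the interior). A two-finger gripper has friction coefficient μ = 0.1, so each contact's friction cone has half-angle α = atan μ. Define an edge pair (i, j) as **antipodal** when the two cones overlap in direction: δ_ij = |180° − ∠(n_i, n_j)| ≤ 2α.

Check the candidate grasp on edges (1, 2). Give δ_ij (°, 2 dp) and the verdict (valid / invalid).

α = atan 0.1 = 5.71°;  2α = 11.42°
edge 1: e_1 = (+2.55, +0.56);  n_1 = (+0.2145, -0.9767)
edge 2: e_2 = (+1.02, +4.23);  n_2 = (+0.9721, -0.2344)
∠(n_1, n_2) = 64.06°
δ = |180° − 64.06°| = 115.94°
115.94° > 2α = 11.42°  →  invalid

δ = 115.94°, invalid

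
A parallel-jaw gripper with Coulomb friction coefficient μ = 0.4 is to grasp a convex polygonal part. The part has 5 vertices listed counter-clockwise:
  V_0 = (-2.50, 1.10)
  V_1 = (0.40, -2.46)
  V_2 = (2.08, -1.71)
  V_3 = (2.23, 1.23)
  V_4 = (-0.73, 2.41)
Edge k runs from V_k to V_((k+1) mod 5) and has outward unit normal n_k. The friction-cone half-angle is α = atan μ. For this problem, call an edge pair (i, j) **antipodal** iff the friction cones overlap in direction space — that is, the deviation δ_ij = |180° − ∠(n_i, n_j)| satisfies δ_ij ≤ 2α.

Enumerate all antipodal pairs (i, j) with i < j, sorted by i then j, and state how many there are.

count = 3; pairs: (0,2), (0,3), (1,4)

α = atan 0.4 = 21.80°;  2α = 43.60°
n_0 = (-0.7753, -0.6316)
n_1 = (+0.4077, -0.9131)
n_2 = (+0.9987, -0.0510)
n_3 = (+0.3703, +0.9289)
n_4 = (-0.5949, +0.8038)
  (0,1): δ = 105.11°  ·
  (0,2): δ = 42.09°  ✓
  (0,3): δ = 29.10°  ✓
  (0,4): δ = 87.34°  ·
  (1,2): δ = 116.98°  ·
  (1,3): δ = 45.79°  ·
  (1,4): δ = 12.45°  ✓
  (2,3): δ = 108.81°  ·
  (2,4): δ = 50.57°  ·
  (3,4): δ = 121.76°  ·
antipodal pairs: 3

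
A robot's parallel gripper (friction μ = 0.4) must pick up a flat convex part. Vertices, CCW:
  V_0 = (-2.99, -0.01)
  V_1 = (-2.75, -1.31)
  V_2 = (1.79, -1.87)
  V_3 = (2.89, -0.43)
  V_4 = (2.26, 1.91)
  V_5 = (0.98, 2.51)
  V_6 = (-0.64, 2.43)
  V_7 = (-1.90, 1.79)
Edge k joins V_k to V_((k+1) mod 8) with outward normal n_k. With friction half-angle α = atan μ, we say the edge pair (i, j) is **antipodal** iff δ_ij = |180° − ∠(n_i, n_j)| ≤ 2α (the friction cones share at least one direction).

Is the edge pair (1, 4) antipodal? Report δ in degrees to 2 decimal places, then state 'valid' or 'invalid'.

δ = 18.08°, valid

α = atan 0.4 = 21.80°;  2α = 43.60°
edge 1: e_1 = (+4.54, -0.56);  n_1 = (-0.1224, -0.9925)
edge 4: e_4 = (-1.28, +0.60);  n_4 = (+0.4244, +0.9055)
∠(n_1, n_4) = 161.92°
δ = |180° − 161.92°| = 18.08°
18.08° ≤ 2α = 43.60°  →  valid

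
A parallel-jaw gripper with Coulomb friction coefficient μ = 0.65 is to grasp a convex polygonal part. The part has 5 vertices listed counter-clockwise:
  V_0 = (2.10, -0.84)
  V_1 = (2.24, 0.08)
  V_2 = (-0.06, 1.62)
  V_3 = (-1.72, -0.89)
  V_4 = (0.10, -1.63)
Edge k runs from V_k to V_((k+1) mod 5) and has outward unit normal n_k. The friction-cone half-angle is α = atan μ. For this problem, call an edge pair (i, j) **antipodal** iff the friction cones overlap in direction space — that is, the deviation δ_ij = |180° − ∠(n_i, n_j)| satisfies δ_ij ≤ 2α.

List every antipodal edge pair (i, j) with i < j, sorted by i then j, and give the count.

α = atan 0.65 = 33.02°;  2α = 66.05°
n_0 = (+0.9886, -0.1504)
n_1 = (+0.5564, +0.8309)
n_2 = (-0.8341, +0.5516)
n_3 = (-0.3767, -0.9264)
n_4 = (+0.3674, -0.9301)
  (0,1): δ = 115.15°  ·
  (0,2): δ = 24.83°  ✓
  (0,3): δ = 76.53°  ·
  (0,4): δ = 120.21°  ·
  (1,2): δ = 89.67°  ·
  (1,3): δ = 11.68°  ✓
  (1,4): δ = 55.36°  ✓
  (2,3): δ = 78.65°  ·
  (2,4): δ = 34.97°  ✓
  (3,4): δ = 136.32°  ·
antipodal pairs: 4

count = 4; pairs: (0,2), (1,3), (1,4), (2,4)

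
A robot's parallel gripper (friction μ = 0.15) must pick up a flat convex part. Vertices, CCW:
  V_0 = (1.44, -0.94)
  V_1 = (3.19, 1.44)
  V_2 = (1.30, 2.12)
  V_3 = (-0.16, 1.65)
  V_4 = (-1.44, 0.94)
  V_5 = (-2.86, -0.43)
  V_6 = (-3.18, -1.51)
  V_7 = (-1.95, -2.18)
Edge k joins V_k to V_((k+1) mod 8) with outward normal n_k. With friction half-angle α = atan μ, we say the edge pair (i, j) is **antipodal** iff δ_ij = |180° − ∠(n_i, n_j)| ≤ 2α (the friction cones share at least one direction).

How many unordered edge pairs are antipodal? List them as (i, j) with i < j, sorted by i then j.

α = atan 0.15 = 8.53°;  2α = 17.06°
n_0 = (+0.8057, -0.5924)
n_1 = (+0.3385, +0.9410)
n_2 = (-0.3064, +0.9519)
n_3 = (-0.4851, +0.8745)
n_4 = (-0.6943, +0.7197)
n_5 = (-0.9588, +0.2841)
n_6 = (-0.4784, -0.8782)
n_7 = (+0.3435, -0.9391)
  (0,1): δ = 73.46°  ·
  (0,2): δ = 35.83°  ·
  (0,3): δ = 24.66°  ·
  (0,4): δ = 9.70°  ✓
  (0,5): δ = 19.82°  ·
  (0,6): δ = 97.75°  ·
  (0,7): δ = 146.42°  ·
  (1,2): δ = 142.37°  ·
  (1,3): δ = 131.20°  ·
  (1,4): δ = 116.24°  ·
  (1,5): δ = 86.72°  ·
  (1,6): δ = 8.79°  ✓
  (1,7): δ = 39.88°  ·
  (2,3): δ = 168.83°  ·
  (2,4): δ = 153.87°  ·
  (2,5): δ = 124.35°  ·
  (2,6): δ = 46.42°  ·
  (2,7): δ = 2.25°  ✓
  (3,4): δ = 165.04°  ·
  (3,5): δ = 135.52°  ·
  (3,6): δ = 57.59°  ·
  (3,7): δ = 8.92°  ✓
  (4,5): δ = 150.48°  ·
  (4,6): δ = 72.55°  ·
  (4,7): δ = 23.88°  ·
  (5,6): δ = 102.07°  ·
  (5,7): δ = 53.40°  ·
  (6,7): δ = 131.33°  ·
antipodal pairs: 4

count = 4; pairs: (0,4), (1,6), (2,7), (3,7)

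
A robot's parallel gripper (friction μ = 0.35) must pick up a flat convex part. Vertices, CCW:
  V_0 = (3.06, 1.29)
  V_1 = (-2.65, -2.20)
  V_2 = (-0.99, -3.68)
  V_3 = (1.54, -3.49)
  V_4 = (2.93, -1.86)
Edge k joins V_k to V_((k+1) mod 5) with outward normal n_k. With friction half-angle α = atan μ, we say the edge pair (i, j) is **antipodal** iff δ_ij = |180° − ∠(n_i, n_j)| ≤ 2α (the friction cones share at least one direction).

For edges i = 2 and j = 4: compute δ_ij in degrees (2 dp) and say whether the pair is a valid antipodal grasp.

α = atan 0.35 = 19.29°;  2α = 38.58°
edge 2: e_2 = (+2.53, +0.19);  n_2 = (+0.0749, -0.9972)
edge 4: e_4 = (+0.13, +3.15);  n_4 = (+0.9991, -0.0412)
∠(n_2, n_4) = 83.34°
δ = |180° − 83.34°| = 96.66°
96.66° > 2α = 38.58°  →  invalid

δ = 96.66°, invalid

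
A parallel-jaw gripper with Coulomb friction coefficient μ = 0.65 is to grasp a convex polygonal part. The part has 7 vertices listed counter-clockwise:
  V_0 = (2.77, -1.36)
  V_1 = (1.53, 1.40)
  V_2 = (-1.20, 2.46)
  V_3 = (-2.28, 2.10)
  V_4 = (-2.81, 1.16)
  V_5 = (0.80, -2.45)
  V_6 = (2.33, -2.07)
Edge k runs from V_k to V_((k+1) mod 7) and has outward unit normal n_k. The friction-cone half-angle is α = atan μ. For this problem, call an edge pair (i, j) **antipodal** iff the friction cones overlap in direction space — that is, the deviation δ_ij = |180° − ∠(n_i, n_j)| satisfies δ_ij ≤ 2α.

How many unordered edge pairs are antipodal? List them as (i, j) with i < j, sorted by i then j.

α = atan 0.65 = 33.02°;  2α = 66.05°
n_0 = (+0.9122, +0.4098)
n_1 = (+0.3620, +0.9322)
n_2 = (-0.3162, +0.9487)
n_3 = (-0.8711, +0.4911)
n_4 = (-0.7071, -0.7071)
n_5 = (+0.2410, -0.9705)
n_6 = (+0.8500, -0.5268)
  (0,1): δ = 135.41°  ·
  (0,2): δ = 95.76°  ·
  (0,3): δ = 53.61°  ✓
  (0,4): δ = 20.81°  ✓
  (0,5): δ = 79.75°  ·
  (0,6): δ = 124.02°  ·
  (1,2): δ = 140.34°  ·
  (1,3): δ = 98.20°  ·
  (1,4): δ = 23.78°  ✓
  (1,5): δ = 35.17°  ✓
  (1,6): δ = 79.43°  ·
  (2,3): δ = 137.85°  ·
  (2,4): δ = 63.43°  ✓
  (2,5): δ = 4.49°  ✓
  (2,6): δ = 39.78°  ✓
  (3,4): δ = 105.58°  ·
  (3,5): δ = 46.64°  ✓
  (3,6): δ = 2.37°  ✓
  (4,5): δ = 121.05°  ·
  (4,6): δ = 76.79°  ·
  (5,6): δ = 135.74°  ·
antipodal pairs: 9

count = 9; pairs: (0,3), (0,4), (1,4), (1,5), (2,4), (2,5), (2,6), (3,5), (3,6)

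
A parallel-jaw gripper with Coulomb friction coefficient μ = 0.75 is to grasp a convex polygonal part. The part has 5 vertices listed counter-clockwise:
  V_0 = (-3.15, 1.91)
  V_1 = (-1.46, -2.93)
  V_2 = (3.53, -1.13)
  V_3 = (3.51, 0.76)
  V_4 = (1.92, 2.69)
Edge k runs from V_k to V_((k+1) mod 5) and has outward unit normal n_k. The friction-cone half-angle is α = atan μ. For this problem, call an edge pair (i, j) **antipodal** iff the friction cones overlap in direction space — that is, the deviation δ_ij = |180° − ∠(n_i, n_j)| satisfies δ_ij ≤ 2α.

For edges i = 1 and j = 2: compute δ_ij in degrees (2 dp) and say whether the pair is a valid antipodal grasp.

δ = 109.23°, invalid

α = atan 0.75 = 36.87°;  2α = 73.74°
edge 1: e_1 = (+4.99, +1.80);  n_1 = (+0.3393, -0.9407)
edge 2: e_2 = (-0.02, +1.89);  n_2 = (+0.9999, +0.0106)
∠(n_1, n_2) = 70.77°
δ = |180° − 70.77°| = 109.23°
109.23° > 2α = 73.74°  →  invalid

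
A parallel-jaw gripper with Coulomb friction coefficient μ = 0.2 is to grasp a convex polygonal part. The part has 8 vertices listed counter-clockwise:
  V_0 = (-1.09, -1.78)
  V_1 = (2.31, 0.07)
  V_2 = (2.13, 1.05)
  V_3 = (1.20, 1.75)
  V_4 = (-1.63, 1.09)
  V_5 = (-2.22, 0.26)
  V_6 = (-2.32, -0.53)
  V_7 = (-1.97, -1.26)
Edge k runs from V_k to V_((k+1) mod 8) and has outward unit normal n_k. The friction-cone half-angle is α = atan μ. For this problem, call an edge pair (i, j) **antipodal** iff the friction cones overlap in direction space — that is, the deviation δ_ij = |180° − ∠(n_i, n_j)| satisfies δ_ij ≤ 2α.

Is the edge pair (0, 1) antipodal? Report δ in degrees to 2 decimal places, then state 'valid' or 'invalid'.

δ = 108.14°, invalid

α = atan 0.2 = 11.31°;  2α = 22.62°
edge 0: e_0 = (+3.40, +1.85);  n_0 = (+0.4779, -0.8784)
edge 1: e_1 = (-0.18, +0.98);  n_1 = (+0.9835, +0.1807)
∠(n_0, n_1) = 71.86°
δ = |180° − 71.86°| = 108.14°
108.14° > 2α = 22.62°  →  invalid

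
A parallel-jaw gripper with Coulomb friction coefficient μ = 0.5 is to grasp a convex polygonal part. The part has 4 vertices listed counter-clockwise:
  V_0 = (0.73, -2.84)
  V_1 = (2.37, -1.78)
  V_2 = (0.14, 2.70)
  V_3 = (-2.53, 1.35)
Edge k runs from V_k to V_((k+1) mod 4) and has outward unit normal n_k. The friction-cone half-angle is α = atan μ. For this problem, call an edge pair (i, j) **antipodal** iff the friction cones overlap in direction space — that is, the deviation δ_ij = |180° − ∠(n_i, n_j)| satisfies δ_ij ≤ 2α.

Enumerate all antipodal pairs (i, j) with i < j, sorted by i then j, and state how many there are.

α = atan 0.5 = 26.57°;  2α = 53.13°
n_0 = (+0.5428, -0.8398)
n_1 = (+0.8952, +0.4456)
n_2 = (-0.4512, +0.8924)
n_3 = (-0.7893, -0.6141)
  (0,1): δ = 96.41°  ·
  (0,2): δ = 6.05°  ✓
  (0,3): δ = 95.01°  ·
  (1,2): δ = 89.64°  ·
  (1,3): δ = 11.42°  ✓
  (2,3): δ = 78.94°  ·
antipodal pairs: 2

count = 2; pairs: (0,2), (1,3)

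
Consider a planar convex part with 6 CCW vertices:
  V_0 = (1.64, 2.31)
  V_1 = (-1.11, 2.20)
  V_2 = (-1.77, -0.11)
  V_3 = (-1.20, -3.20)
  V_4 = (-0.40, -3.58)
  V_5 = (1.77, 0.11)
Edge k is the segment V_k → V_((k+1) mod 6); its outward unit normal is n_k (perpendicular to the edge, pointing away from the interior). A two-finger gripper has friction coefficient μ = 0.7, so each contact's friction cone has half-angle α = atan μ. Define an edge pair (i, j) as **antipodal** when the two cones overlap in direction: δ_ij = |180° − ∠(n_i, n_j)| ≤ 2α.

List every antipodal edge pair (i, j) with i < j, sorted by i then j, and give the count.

count = 7; pairs: (0,3), (0,4), (1,4), (1,5), (2,4), (2,5), (3,5)

α = atan 0.7 = 34.99°;  2α = 69.98°
n_0 = (-0.0400, +0.9992)
n_1 = (-0.9615, +0.2747)
n_2 = (-0.9834, -0.1814)
n_3 = (-0.4291, -0.9033)
n_4 = (+0.8620, -0.5069)
n_5 = (+0.9983, +0.0590)
  (0,1): δ = 108.24°  ·
  (0,2): δ = 81.84°  ·
  (0,3): δ = 27.70°  ✓
  (0,4): δ = 57.25°  ✓
  (0,5): δ = 91.09°  ·
  (1,2): δ = 153.60°  ·
  (1,3): δ = 99.46°  ·
  (1,4): δ = 14.51°  ✓
  (1,5): δ = 19.33°  ✓
  (2,3): δ = 125.86°  ·
  (2,4): δ = 40.91°  ✓
  (2,5): δ = 7.07°  ✓
  (3,4): δ = 95.05°  ·
  (3,5): δ = 61.21°  ✓
  (4,5): δ = 146.16°  ·
antipodal pairs: 7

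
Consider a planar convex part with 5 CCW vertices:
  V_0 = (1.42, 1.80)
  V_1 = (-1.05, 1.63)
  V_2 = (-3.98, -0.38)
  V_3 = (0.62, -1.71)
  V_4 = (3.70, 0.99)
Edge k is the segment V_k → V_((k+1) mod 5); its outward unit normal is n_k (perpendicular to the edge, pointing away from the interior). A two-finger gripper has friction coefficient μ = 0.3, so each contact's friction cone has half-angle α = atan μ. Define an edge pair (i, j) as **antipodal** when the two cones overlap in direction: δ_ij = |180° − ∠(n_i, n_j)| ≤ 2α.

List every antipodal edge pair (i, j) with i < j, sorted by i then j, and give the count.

count = 3; pairs: (0,2), (1,3), (2,4)

α = atan 0.3 = 16.70°;  2α = 33.40°
n_0 = (-0.0687, +0.9976)
n_1 = (-0.5657, +0.8246)
n_2 = (-0.2778, -0.9607)
n_3 = (+0.6592, -0.7520)
n_4 = (+0.3348, +0.9423)
  (0,1): δ = 149.49°  ·
  (0,2): δ = 20.06°  ✓
  (0,3): δ = 37.30°  ·
  (0,4): δ = 156.50°  ·
  (1,2): δ = 50.58°  ·
  (1,3): δ = 6.79°  ✓
  (1,4): δ = 125.99°  ·
  (2,3): δ = 122.64°  ·
  (2,4): δ = 3.43°  ✓
  (3,4): δ = 60.80°  ·
antipodal pairs: 3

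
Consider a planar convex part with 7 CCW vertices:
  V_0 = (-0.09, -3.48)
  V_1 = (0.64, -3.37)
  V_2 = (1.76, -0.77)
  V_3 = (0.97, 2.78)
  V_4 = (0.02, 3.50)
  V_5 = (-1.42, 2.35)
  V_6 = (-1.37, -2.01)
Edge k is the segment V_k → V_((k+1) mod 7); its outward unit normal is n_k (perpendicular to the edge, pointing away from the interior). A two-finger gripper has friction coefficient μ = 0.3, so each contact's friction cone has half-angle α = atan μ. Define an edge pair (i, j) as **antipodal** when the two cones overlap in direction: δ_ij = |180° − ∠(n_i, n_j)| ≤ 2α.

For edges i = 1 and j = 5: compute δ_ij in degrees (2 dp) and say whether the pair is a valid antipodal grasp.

α = atan 0.3 = 16.70°;  2α = 33.40°
edge 1: e_1 = (+1.12, +2.60);  n_1 = (+0.9184, -0.3956)
edge 5: e_5 = (+0.05, -4.36);  n_5 = (-0.9999, -0.0115)
∠(n_1, n_5) = 156.04°
δ = |180° − 156.04°| = 23.96°
23.96° ≤ 2α = 33.40°  →  valid

δ = 23.96°, valid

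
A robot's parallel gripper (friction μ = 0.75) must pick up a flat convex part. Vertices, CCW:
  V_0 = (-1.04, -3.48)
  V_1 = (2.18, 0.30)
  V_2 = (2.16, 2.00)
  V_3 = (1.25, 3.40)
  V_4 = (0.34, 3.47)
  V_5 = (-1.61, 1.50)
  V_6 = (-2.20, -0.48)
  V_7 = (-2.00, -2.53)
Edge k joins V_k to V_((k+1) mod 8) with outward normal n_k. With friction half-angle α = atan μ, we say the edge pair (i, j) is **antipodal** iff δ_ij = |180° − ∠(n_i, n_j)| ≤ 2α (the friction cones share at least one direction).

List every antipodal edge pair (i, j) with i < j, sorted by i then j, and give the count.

count = 12; pairs: (0,3), (0,4), (0,5), (0,6), (1,4), (1,5), (1,6), (1,7), (2,5), (2,6), (2,7), (3,7)

α = atan 0.75 = 36.87°;  2α = 73.74°
n_0 = (+0.7612, -0.6485)
n_1 = (+0.9999, +0.0118)
n_2 = (+0.8384, +0.5450)
n_3 = (+0.0767, +0.9971)
n_4 = (-0.7107, +0.7035)
n_5 = (-0.9584, +0.2856)
n_6 = (-0.9953, -0.0971)
n_7 = (-0.7034, -0.7108)
  (0,1): δ = 138.90°  ·
  (0,2): δ = 106.55°  ·
  (0,3): δ = 53.97°  ✓
  (0,4): δ = 4.28°  ✓
  (0,5): δ = 23.83°  ✓
  (0,6): δ = 46.00°  ✓
  (0,7): δ = 85.73°  ·
  (1,2): δ = 147.65°  ·
  (1,3): δ = 95.07°  ·
  (1,4): δ = 45.38°  ✓
  (1,5): δ = 17.27°  ✓
  (1,6): δ = 4.90°  ✓
  (1,7): δ = 44.63°  ✓
  (2,3): δ = 127.42°  ·
  (2,4): δ = 77.73°  ·
  (2,5): δ = 49.62°  ✓
  (2,6): δ = 27.45°  ✓
  (2,7): δ = 12.28°  ✓
  (3,4): δ = 130.31°  ·
  (3,5): δ = 102.19°  ·
  (3,6): δ = 80.03°  ·
  (3,7): δ = 40.30°  ✓
  (4,5): δ = 151.89°  ·
  (4,6): δ = 129.72°  ·
  (4,7): δ = 89.99°  ·
  (5,6): δ = 157.83°  ·
  (5,7): δ = 118.11°  ·
  (6,7): δ = 140.27°  ·
antipodal pairs: 12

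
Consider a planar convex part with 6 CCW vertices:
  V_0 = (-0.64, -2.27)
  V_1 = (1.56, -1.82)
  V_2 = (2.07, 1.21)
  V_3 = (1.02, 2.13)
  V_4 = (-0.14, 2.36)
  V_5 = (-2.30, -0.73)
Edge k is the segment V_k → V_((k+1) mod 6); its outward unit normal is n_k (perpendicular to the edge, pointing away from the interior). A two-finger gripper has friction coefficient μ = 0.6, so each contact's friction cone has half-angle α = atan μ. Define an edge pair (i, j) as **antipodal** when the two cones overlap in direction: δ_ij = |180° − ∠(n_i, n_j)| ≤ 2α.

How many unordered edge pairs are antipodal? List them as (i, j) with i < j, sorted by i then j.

α = atan 0.6 = 30.96°;  2α = 61.93°
n_0 = (+0.2004, -0.9797)
n_1 = (+0.9861, -0.1660)
n_2 = (+0.6590, +0.7521)
n_3 = (+0.1945, +0.9809)
n_4 = (-0.8196, +0.5729)
n_5 = (-0.6801, -0.7331)
  (0,1): δ = 111.11°  ·
  (0,2): δ = 52.78°  ✓
  (0,3): δ = 22.78°  ✓
  (0,4): δ = 43.49°  ✓
  (0,5): δ = 125.59°  ·
  (1,2): δ = 121.67°  ·
  (1,3): δ = 91.66°  ·
  (1,4): δ = 25.40°  ✓
  (1,5): δ = 56.70°  ✓
  (2,3): δ = 149.99°  ·
  (2,4): δ = 83.73°  ·
  (2,5): δ = 1.63°  ✓
  (3,4): δ = 113.74°  ·
  (3,5): δ = 31.64°  ✓
  (4,5): δ = 97.90°  ·
antipodal pairs: 7

count = 7; pairs: (0,2), (0,3), (0,4), (1,4), (1,5), (2,5), (3,5)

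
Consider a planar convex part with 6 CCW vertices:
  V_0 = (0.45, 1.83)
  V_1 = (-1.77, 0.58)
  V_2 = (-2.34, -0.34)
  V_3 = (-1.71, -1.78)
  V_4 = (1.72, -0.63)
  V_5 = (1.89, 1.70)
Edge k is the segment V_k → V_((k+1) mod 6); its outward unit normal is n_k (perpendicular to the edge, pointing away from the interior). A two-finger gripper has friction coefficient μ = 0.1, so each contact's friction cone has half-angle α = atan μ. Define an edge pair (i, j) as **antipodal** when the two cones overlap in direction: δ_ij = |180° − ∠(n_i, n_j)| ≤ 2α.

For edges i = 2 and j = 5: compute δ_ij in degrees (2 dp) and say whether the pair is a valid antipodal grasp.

α = atan 0.1 = 5.71°;  2α = 11.42°
edge 2: e_2 = (+0.63, -1.44);  n_2 = (-0.9162, -0.4008)
edge 5: e_5 = (-1.44, +0.13);  n_5 = (+0.0899, +0.9959)
∠(n_2, n_5) = 118.79°
δ = |180° − 118.79°| = 61.21°
61.21° > 2α = 11.42°  →  invalid

δ = 61.21°, invalid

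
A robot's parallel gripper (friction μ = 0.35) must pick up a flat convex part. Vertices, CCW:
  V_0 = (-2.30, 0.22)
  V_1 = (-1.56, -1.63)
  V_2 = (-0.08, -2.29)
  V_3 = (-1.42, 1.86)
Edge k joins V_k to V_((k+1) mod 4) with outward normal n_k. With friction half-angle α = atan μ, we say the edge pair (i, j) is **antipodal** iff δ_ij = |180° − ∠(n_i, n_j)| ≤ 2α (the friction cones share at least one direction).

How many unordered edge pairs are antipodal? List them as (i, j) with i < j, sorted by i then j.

count = 1; pairs: (0,2)

α = atan 0.35 = 19.29°;  2α = 38.58°
n_0 = (-0.9285, -0.3714)
n_1 = (-0.4073, -0.9133)
n_2 = (+0.9516, +0.3073)
n_3 = (-0.8812, +0.4728)
  (0,1): δ = 135.84°  ·
  (0,2): δ = 3.91°  ✓
  (0,3): δ = 129.98°  ·
  (1,2): δ = 48.07°  ·
  (1,3): δ = 85.82°  ·
  (2,3): δ = 46.11°  ·
antipodal pairs: 1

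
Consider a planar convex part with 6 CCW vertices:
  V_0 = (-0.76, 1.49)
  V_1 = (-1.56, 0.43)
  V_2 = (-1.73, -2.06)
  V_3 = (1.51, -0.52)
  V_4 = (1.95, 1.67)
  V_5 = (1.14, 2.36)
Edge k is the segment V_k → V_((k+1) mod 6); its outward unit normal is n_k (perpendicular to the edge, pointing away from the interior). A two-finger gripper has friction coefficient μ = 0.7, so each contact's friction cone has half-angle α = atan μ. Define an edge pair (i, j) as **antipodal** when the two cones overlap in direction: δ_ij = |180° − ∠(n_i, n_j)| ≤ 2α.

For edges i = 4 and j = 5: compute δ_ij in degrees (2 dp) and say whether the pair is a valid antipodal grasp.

α = atan 0.7 = 34.99°;  2α = 69.98°
edge 4: e_4 = (-0.81, +0.69);  n_4 = (+0.6485, +0.7612)
edge 5: e_5 = (-1.90, -0.87);  n_5 = (-0.4163, +0.9092)
∠(n_4, n_5) = 65.03°
δ = |180° − 65.03°| = 114.97°
114.97° > 2α = 69.98°  →  invalid

δ = 114.97°, invalid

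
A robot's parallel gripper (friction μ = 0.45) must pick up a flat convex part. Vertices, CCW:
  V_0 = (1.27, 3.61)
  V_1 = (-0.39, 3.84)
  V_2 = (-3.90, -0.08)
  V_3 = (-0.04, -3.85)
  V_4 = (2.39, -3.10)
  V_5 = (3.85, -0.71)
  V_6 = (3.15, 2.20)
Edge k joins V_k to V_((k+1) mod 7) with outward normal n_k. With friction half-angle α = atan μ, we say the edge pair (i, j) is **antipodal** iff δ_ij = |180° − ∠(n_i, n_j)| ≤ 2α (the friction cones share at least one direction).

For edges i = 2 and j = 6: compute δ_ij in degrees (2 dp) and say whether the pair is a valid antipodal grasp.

δ = 7.45°, valid

α = atan 0.45 = 24.23°;  2α = 48.46°
edge 2: e_2 = (+3.86, -3.77);  n_2 = (-0.6987, -0.7154)
edge 6: e_6 = (-1.88, +1.41);  n_6 = (+0.6000, +0.8000)
∠(n_2, n_6) = 172.55°
δ = |180° − 172.55°| = 7.45°
7.45° ≤ 2α = 48.46°  →  valid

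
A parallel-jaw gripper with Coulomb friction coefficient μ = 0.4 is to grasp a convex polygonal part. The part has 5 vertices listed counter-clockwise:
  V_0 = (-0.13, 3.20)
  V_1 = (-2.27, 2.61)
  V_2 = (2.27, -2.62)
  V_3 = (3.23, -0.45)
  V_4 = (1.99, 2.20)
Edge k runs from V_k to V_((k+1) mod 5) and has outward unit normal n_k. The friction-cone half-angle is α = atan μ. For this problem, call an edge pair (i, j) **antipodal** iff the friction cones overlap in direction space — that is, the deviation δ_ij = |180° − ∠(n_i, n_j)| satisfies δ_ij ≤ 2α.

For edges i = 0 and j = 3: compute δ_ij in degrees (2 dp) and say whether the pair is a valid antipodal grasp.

δ = 99.66°, invalid

α = atan 0.4 = 21.80°;  2α = 43.60°
edge 0: e_0 = (-2.14, -0.59);  n_0 = (-0.2658, +0.9640)
edge 3: e_3 = (-1.24, +2.65);  n_3 = (+0.9057, +0.4238)
∠(n_0, n_3) = 80.34°
δ = |180° − 80.34°| = 99.66°
99.66° > 2α = 43.60°  →  invalid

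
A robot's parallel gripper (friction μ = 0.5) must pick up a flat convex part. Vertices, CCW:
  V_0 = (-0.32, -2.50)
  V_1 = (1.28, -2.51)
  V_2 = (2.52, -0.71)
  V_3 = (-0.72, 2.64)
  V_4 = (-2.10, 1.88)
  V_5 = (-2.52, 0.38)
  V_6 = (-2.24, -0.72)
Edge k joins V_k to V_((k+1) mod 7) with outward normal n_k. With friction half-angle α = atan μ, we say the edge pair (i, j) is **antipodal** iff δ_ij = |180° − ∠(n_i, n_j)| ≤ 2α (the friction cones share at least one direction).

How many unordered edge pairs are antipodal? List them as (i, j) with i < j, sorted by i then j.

α = atan 0.5 = 26.57°;  2α = 53.13°
n_0 = (-0.0062, -1.0000)
n_1 = (+0.8235, -0.5673)
n_2 = (+0.7188, +0.6952)
n_3 = (-0.4824, +0.8759)
n_4 = (-0.9630, +0.2696)
n_5 = (-0.9691, -0.2467)
n_6 = (-0.6799, -0.7333)
  (0,1): δ = 124.20°  ·
  (0,2): δ = 45.60°  ✓
  (0,3): δ = 29.20°  ✓
  (0,4): δ = 74.72°  ·
  (0,5): δ = 104.64°  ·
  (0,6): δ = 137.53°  ·
  (1,2): δ = 101.39°  ·
  (1,3): δ = 26.59°  ✓
  (1,4): δ = 18.92°  ✓
  (1,5): δ = 48.84°  ✓
  (1,6): δ = 81.73°  ·
  (2,3): δ = 105.20°  ·
  (2,4): δ = 59.69°  ·
  (2,5): δ = 29.76°  ✓
  (2,6): δ = 3.12°  ✓
  (3,4): δ = 134.48°  ·
  (3,5): δ = 104.56°  ·
  (3,6): δ = 71.68°  ·
  (4,5): δ = 150.08°  ·
  (4,6): δ = 117.19°  ·
  (5,6): δ = 147.11°  ·
antipodal pairs: 7

count = 7; pairs: (0,2), (0,3), (1,3), (1,4), (1,5), (2,5), (2,6)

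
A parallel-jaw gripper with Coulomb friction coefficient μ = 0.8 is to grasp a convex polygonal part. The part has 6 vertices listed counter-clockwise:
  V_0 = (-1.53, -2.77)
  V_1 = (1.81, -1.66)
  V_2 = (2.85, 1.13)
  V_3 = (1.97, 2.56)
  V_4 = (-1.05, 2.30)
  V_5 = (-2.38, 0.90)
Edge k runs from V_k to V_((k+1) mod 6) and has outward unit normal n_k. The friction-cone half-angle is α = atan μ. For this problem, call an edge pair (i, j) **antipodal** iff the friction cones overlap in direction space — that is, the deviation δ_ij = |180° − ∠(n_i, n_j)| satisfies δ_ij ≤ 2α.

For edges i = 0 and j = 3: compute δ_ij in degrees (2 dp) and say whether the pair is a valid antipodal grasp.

δ = 13.46°, valid

α = atan 0.8 = 38.66°;  2α = 77.32°
edge 0: e_0 = (+3.34, +1.11);  n_0 = (+0.3154, -0.9490)
edge 3: e_3 = (-3.02, -0.26);  n_3 = (-0.0858, +0.9963)
∠(n_0, n_3) = 166.54°
δ = |180° − 166.54°| = 13.46°
13.46° ≤ 2α = 77.32°  →  valid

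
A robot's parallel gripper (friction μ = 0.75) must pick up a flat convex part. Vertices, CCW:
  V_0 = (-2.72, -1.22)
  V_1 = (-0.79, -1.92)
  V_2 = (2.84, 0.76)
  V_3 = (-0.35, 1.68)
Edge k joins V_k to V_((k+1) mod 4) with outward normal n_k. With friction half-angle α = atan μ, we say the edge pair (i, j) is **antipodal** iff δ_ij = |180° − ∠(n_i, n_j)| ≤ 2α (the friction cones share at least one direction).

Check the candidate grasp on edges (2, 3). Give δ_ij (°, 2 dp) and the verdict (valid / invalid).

δ = 113.17°, invalid

α = atan 0.75 = 36.87°;  2α = 73.74°
edge 2: e_2 = (-3.19, +0.92);  n_2 = (+0.2771, +0.9608)
edge 3: e_3 = (-2.37, -2.90);  n_3 = (-0.7743, +0.6328)
∠(n_2, n_3) = 66.83°
δ = |180° − 66.83°| = 113.17°
113.17° > 2α = 73.74°  →  invalid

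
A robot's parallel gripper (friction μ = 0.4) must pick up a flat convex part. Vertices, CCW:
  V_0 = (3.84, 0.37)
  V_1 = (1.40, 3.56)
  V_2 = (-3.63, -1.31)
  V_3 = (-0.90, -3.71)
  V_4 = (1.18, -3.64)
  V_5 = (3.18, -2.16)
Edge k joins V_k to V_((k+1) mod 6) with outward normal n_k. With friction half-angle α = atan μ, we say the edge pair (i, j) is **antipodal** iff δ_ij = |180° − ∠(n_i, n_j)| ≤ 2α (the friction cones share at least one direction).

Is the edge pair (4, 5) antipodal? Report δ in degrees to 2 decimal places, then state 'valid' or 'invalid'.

δ = 141.12°, invalid

α = atan 0.4 = 21.80°;  2α = 43.60°
edge 4: e_4 = (+2.00, +1.48);  n_4 = (+0.5948, -0.8038)
edge 5: e_5 = (+0.66, +2.53);  n_5 = (+0.9676, -0.2524)
∠(n_4, n_5) = 38.88°
δ = |180° − 38.88°| = 141.12°
141.12° > 2α = 43.60°  →  invalid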